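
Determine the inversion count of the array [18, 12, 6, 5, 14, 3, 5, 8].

Finding inversions in [18, 12, 6, 5, 14, 3, 5, 8]:

(0, 1): arr[0]=18 > arr[1]=12
(0, 2): arr[0]=18 > arr[2]=6
(0, 3): arr[0]=18 > arr[3]=5
(0, 4): arr[0]=18 > arr[4]=14
(0, 5): arr[0]=18 > arr[5]=3
(0, 6): arr[0]=18 > arr[6]=5
(0, 7): arr[0]=18 > arr[7]=8
(1, 2): arr[1]=12 > arr[2]=6
(1, 3): arr[1]=12 > arr[3]=5
(1, 5): arr[1]=12 > arr[5]=3
(1, 6): arr[1]=12 > arr[6]=5
(1, 7): arr[1]=12 > arr[7]=8
(2, 3): arr[2]=6 > arr[3]=5
(2, 5): arr[2]=6 > arr[5]=3
(2, 6): arr[2]=6 > arr[6]=5
(3, 5): arr[3]=5 > arr[5]=3
(4, 5): arr[4]=14 > arr[5]=3
(4, 6): arr[4]=14 > arr[6]=5
(4, 7): arr[4]=14 > arr[7]=8

Total inversions: 19

The array has 19 inversion(s): (0,1), (0,2), (0,3), (0,4), (0,5), (0,6), (0,7), (1,2), (1,3), (1,5), (1,6), (1,7), (2,3), (2,5), (2,6), (3,5), (4,5), (4,6), (4,7). Each pair (i,j) satisfies i < j and arr[i] > arr[j].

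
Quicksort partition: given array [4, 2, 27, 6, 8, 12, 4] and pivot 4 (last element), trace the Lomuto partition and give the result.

Lomuto partition with pivot = 4:

Initial array: [4, 2, 27, 6, 8, 12, 4]

arr[0]=4 <= 4: swap with position 0, array becomes [4, 2, 27, 6, 8, 12, 4]
arr[1]=2 <= 4: swap with position 1, array becomes [4, 2, 27, 6, 8, 12, 4]
arr[2]=27 > 4: no swap
arr[3]=6 > 4: no swap
arr[4]=8 > 4: no swap
arr[5]=12 > 4: no swap

Place pivot at position 2: [4, 2, 4, 6, 8, 12, 27]
Pivot position: 2

After partitioning with pivot 4, the array becomes [4, 2, 4, 6, 8, 12, 27]. The pivot is placed at index 2. All elements to the left of the pivot are <= 4, and all elements to the right are > 4.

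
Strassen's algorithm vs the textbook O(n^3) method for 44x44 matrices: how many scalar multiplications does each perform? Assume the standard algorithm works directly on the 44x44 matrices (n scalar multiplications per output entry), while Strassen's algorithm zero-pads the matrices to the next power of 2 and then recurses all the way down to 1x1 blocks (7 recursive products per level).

Matrix multiplication for 44x44 matrices:

Strassen's algorithm requires power-of-2 dimensions. Pad 44x44 to 64x64 (next power of 2).

Standard algorithm: 44^3 = 85184 multiplications
Strassen's algorithm: 7^(log2(64)) = 7^6 = 117649 multiplications
Difference: 85184 - 117649 = -32465 (Strassen uses MORE here due to padding overhead — for small or just-over-power-of-2 n, padding can outweigh the per-level savings)

Standard: 85184 multiplications (44^3). Strassen: 117649 multiplications (7^6, after padding to 64x64). Strassen reduces 8 recursive multiplications to 7 at each level.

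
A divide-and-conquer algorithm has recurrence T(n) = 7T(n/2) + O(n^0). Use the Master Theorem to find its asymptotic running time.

Master Theorem for T(n) = 7T(n/2) + O(n^0):

a = 7, b = 2, c = 0
log_b(a) = log_2(7) = 2.8074

Case 1: c = 0 < log_2(7) = 2.8074
T(n) = O(n^(log_2 7))

For T(n) = 7T(n/2) + O(n^0): log_2(7) = 2.8074. This is Case 1 of the Master Theorem (c < log_b(a), work dominated by leaves), giving O(n^(log_2 7)).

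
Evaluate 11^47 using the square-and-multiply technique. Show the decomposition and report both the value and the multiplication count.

Computing 11^47 by squaring (build up from 11^1; each line after the first costs one multiplication):

11^1 = 11
11^2 = (11^1)^2 = 11^2 = 121
11^4 = (11^2)^2 = 121^2 = 14641
11^5 = 11 * 11^4 = 11 * 14641 = 161051
11^10 = (11^5)^2 = 161051^2 = 25937424601
11^11 = 11 * 11^10 = 11 * 25937424601 = 285311670611
11^22 = (11^11)^2 = 285311670611^2 = 81402749386839761113321
11^23 = 11 * 11^22 = 11 * 81402749386839761113321 = 895430243255237372246531
11^46 = (11^23)^2 = 895430243255237372246531^2 = 801795320536133573571931534665380233173841533961
11^47 = 11 * 11^46 = 11 * 801795320536133573571931534665380233173841533961 = 8819748525897469309291246881319182564912256873571

Result: 8819748525897469309291246881319182564912256873571
Multiplications needed: 9 (9 lines after 11^1)

11^47 = 8819748525897469309291246881319182564912256873571. Using exponentiation by squaring, this requires 9 multiplications. The key idea: if the exponent is even, square the half-power; if odd, multiply by the base once.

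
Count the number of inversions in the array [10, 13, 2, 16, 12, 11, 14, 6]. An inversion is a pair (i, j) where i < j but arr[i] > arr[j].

Finding inversions in [10, 13, 2, 16, 12, 11, 14, 6]:

(0, 2): arr[0]=10 > arr[2]=2
(0, 7): arr[0]=10 > arr[7]=6
(1, 2): arr[1]=13 > arr[2]=2
(1, 4): arr[1]=13 > arr[4]=12
(1, 5): arr[1]=13 > arr[5]=11
(1, 7): arr[1]=13 > arr[7]=6
(3, 4): arr[3]=16 > arr[4]=12
(3, 5): arr[3]=16 > arr[5]=11
(3, 6): arr[3]=16 > arr[6]=14
(3, 7): arr[3]=16 > arr[7]=6
(4, 5): arr[4]=12 > arr[5]=11
(4, 7): arr[4]=12 > arr[7]=6
(5, 7): arr[5]=11 > arr[7]=6
(6, 7): arr[6]=14 > arr[7]=6

Total inversions: 14

The array has 14 inversion(s): (0,2), (0,7), (1,2), (1,4), (1,5), (1,7), (3,4), (3,5), (3,6), (3,7), (4,5), (4,7), (5,7), (6,7). Each pair (i,j) satisfies i < j and arr[i] > arr[j].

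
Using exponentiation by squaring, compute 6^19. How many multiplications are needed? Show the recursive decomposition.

Computing 6^19 by squaring (build up from 6^1; each line after the first costs one multiplication):

6^1 = 6
6^2 = (6^1)^2 = 6^2 = 36
6^4 = (6^2)^2 = 36^2 = 1296
6^8 = (6^4)^2 = 1296^2 = 1679616
6^9 = 6 * 6^8 = 6 * 1679616 = 10077696
6^18 = (6^9)^2 = 10077696^2 = 101559956668416
6^19 = 6 * 6^18 = 6 * 101559956668416 = 609359740010496

Result: 609359740010496
Multiplications needed: 6 (6 lines after 6^1)

6^19 = 609359740010496. Using exponentiation by squaring, this requires 6 multiplications. The key idea: if the exponent is even, square the half-power; if odd, multiply by the base once.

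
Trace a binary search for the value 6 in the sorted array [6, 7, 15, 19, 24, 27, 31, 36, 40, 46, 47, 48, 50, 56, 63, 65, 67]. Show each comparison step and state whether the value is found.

Binary search for 6 in [6, 7, 15, 19, 24, 27, 31, 36, 40, 46, 47, 48, 50, 56, 63, 65, 67]:

lo=0, hi=16, mid=8, arr[mid]=40 -> 40 > 6, search left half
lo=0, hi=7, mid=3, arr[mid]=19 -> 19 > 6, search left half
lo=0, hi=2, mid=1, arr[mid]=7 -> 7 > 6, search left half
lo=0, hi=0, mid=0, arr[mid]=6 -> Found target at index 0!

Binary search finds 6 at index 0 after 4 comparisons. The search repeatedly halves the search space by comparing with the middle element.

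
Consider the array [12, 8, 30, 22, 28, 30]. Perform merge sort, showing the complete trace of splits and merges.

Merge sort trace:

Split: [12, 8, 30, 22, 28, 30] -> [12, 8, 30] and [22, 28, 30]
  Split: [12, 8, 30] -> [12] and [8, 30]
    Split: [8, 30] -> [8] and [30]
    Merge: [8] + [30] -> [8, 30]
  Merge: [12] + [8, 30] -> [8, 12, 30]
  Split: [22, 28, 30] -> [22] and [28, 30]
    Split: [28, 30] -> [28] and [30]
    Merge: [28] + [30] -> [28, 30]
  Merge: [22] + [28, 30] -> [22, 28, 30]
Merge: [8, 12, 30] + [22, 28, 30] -> [8, 12, 22, 28, 30, 30]

Final sorted array: [8, 12, 22, 28, 30, 30]

The merge sort proceeds by recursively splitting the array and merging sorted halves.
After all merges, the sorted array is [8, 12, 22, 28, 30, 30].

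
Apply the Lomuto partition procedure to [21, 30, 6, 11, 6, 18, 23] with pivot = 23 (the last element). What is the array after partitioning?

Lomuto partition with pivot = 23:

Initial array: [21, 30, 6, 11, 6, 18, 23]

arr[0]=21 <= 23: swap with position 0, array becomes [21, 30, 6, 11, 6, 18, 23]
arr[1]=30 > 23: no swap
arr[2]=6 <= 23: swap with position 1, array becomes [21, 6, 30, 11, 6, 18, 23]
arr[3]=11 <= 23: swap with position 2, array becomes [21, 6, 11, 30, 6, 18, 23]
arr[4]=6 <= 23: swap with position 3, array becomes [21, 6, 11, 6, 30, 18, 23]
arr[5]=18 <= 23: swap with position 4, array becomes [21, 6, 11, 6, 18, 30, 23]

Place pivot at position 5: [21, 6, 11, 6, 18, 23, 30]
Pivot position: 5

After partitioning with pivot 23, the array becomes [21, 6, 11, 6, 18, 23, 30]. The pivot is placed at index 5. All elements to the left of the pivot are <= 23, and all elements to the right are > 23.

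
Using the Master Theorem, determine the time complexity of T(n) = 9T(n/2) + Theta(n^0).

Master Theorem for T(n) = 9T(n/2) + O(n^0):

a = 9, b = 2, c = 0
log_b(a) = log_2(9) = 3.1699

Case 1: c = 0 < log_2(9) = 3.1699
T(n) = O(n^(log_2 9))

For T(n) = 9T(n/2) + O(n^0): log_2(9) = 3.1699. This is Case 1 of the Master Theorem (c < log_b(a), work dominated by leaves), giving O(n^(log_2 9)).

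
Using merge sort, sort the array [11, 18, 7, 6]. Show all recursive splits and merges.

Merge sort trace:

Split: [11, 18, 7, 6] -> [11, 18] and [7, 6]
  Split: [11, 18] -> [11] and [18]
  Merge: [11] + [18] -> [11, 18]
  Split: [7, 6] -> [7] and [6]
  Merge: [7] + [6] -> [6, 7]
Merge: [11, 18] + [6, 7] -> [6, 7, 11, 18]

Final sorted array: [6, 7, 11, 18]

The merge sort proceeds by recursively splitting the array and merging sorted halves.
After all merges, the sorted array is [6, 7, 11, 18].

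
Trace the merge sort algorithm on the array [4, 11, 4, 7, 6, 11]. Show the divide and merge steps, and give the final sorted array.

Merge sort trace:

Split: [4, 11, 4, 7, 6, 11] -> [4, 11, 4] and [7, 6, 11]
  Split: [4, 11, 4] -> [4] and [11, 4]
    Split: [11, 4] -> [11] and [4]
    Merge: [11] + [4] -> [4, 11]
  Merge: [4] + [4, 11] -> [4, 4, 11]
  Split: [7, 6, 11] -> [7] and [6, 11]
    Split: [6, 11] -> [6] and [11]
    Merge: [6] + [11] -> [6, 11]
  Merge: [7] + [6, 11] -> [6, 7, 11]
Merge: [4, 4, 11] + [6, 7, 11] -> [4, 4, 6, 7, 11, 11]

Final sorted array: [4, 4, 6, 7, 11, 11]

The merge sort proceeds by recursively splitting the array and merging sorted halves.
After all merges, the sorted array is [4, 4, 6, 7, 11, 11].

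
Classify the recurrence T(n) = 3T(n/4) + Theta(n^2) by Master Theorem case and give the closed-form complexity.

Master Theorem for T(n) = 3T(n/4) + O(n^2):

a = 3, b = 4, c = 2
log_b(a) = log_4(3) = 0.7925

Case 3: c = 2 > log_4(3) = 0.7925
T(n) = O(n^2) = O(n^2)

For T(n) = 3T(n/4) + O(n^2): log_4(3) = 0.7925. This is Case 3 of the Master Theorem (c > log_b(a), work dominated by root), giving O(n^2).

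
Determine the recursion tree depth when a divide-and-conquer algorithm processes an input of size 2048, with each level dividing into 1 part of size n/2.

For divide and conquer with division factor 2:

Problem sizes at each level:
Level 0: 2048
Level 1: 1024
Level 2: 512
Level 3: 256
Level 4: 128
Level 5: 64
Level 6: 32
Level 7: 16
Level 8: 8
Level 9: 4
Level 10: 2
Level 11: 1

The root is level 0 and the size-1 base case is level 11 (the tree spans levels 0 through 11, i.e. 12 levels counting the root), so the depth is the number of divisions: log_2(2048) = 11

The recursion tree depth is log_2(2048) = 11. At each level, the problem size is divided by 2, so it takes 11 divisions to reduce to a base case of size 1. The algorithm makes 1 recursive call at each level.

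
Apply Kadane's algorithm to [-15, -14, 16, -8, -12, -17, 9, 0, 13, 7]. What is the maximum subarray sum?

Using Kadane's algorithm on [-15, -14, 16, -8, -12, -17, 9, 0, 13, 7]:

Scanning through the array:
Position 1 (value -14): max_ending_here = -14, max_so_far = -14
Position 2 (value 16): max_ending_here = 16, max_so_far = 16
Position 3 (value -8): max_ending_here = 8, max_so_far = 16
Position 4 (value -12): max_ending_here = -4, max_so_far = 16
Position 5 (value -17): max_ending_here = -17, max_so_far = 16
Position 6 (value 9): max_ending_here = 9, max_so_far = 16
Position 7 (value 0): max_ending_here = 9, max_so_far = 16
Position 8 (value 13): max_ending_here = 22, max_so_far = 22
Position 9 (value 7): max_ending_here = 29, max_so_far = 29

Maximum subarray: [9, 0, 13, 7]
Maximum sum: 29

The maximum subarray is [9, 0, 13, 7] with sum 29. This subarray runs from index 6 to index 9.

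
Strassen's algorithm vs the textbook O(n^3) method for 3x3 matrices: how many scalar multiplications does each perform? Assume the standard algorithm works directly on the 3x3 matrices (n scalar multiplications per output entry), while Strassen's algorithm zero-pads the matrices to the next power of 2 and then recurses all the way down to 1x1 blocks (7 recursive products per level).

Matrix multiplication for 3x3 matrices:

Strassen's algorithm requires power-of-2 dimensions. Pad 3x3 to 4x4 (next power of 2).

Standard algorithm: 3^3 = 27 multiplications
Strassen's algorithm: 7^(log2(4)) = 7^2 = 49 multiplications
Difference: 27 - 49 = -22 (Strassen uses MORE here due to padding overhead — for small or just-over-power-of-2 n, padding can outweigh the per-level savings)

Standard: 27 multiplications (3^3). Strassen: 49 multiplications (7^2, after padding to 4x4). Strassen reduces 8 recursive multiplications to 7 at each level.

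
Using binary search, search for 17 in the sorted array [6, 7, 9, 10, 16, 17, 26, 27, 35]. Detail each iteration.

Binary search for 17 in [6, 7, 9, 10, 16, 17, 26, 27, 35]:

lo=0, hi=8, mid=4, arr[mid]=16 -> 16 < 17, search right half
lo=5, hi=8, mid=6, arr[mid]=26 -> 26 > 17, search left half
lo=5, hi=5, mid=5, arr[mid]=17 -> Found target at index 5!

Binary search finds 17 at index 5 after 3 comparisons. The search repeatedly halves the search space by comparing with the middle element.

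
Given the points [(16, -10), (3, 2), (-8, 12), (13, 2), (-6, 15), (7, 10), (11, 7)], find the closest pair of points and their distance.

Computing all pairwise distances among 7 points:

d((16, -10), (3, 2)) = 17.6918
d((16, -10), (-8, 12)) = 32.5576
d((16, -10), (13, 2)) = 12.3693
d((16, -10), (-6, 15)) = 33.3017
d((16, -10), (7, 10)) = 21.9317
d((16, -10), (11, 7)) = 17.72
d((3, 2), (-8, 12)) = 14.8661
d((3, 2), (13, 2)) = 10.0
d((3, 2), (-6, 15)) = 15.8114
d((3, 2), (7, 10)) = 8.9443
d((3, 2), (11, 7)) = 9.434
d((-8, 12), (13, 2)) = 23.2594
d((-8, 12), (-6, 15)) = 3.6056 <-- minimum
d((-8, 12), (7, 10)) = 15.1327
d((-8, 12), (11, 7)) = 19.6469
d((13, 2), (-6, 15)) = 23.0217
d((13, 2), (7, 10)) = 10.0
d((13, 2), (11, 7)) = 5.3852
d((-6, 15), (7, 10)) = 13.9284
d((-6, 15), (11, 7)) = 18.7883
d((7, 10), (11, 7)) = 5.0

Closest pair: (-8, 12) and (-6, 15) with distance 3.6056

The closest pair is (-8, 12) and (-6, 15) with Euclidean distance 3.6056. For 7 points, brute-force pairwise comparison is shown above. For large n, the divide-and-conquer algorithm (sort by x, recurse on halves, check the dividing strip) achieves O(n log n).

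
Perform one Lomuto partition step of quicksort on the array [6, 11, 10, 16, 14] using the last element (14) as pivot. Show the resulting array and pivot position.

Lomuto partition with pivot = 14:

Initial array: [6, 11, 10, 16, 14]

arr[0]=6 <= 14: swap with position 0, array becomes [6, 11, 10, 16, 14]
arr[1]=11 <= 14: swap with position 1, array becomes [6, 11, 10, 16, 14]
arr[2]=10 <= 14: swap with position 2, array becomes [6, 11, 10, 16, 14]
arr[3]=16 > 14: no swap

Place pivot at position 3: [6, 11, 10, 14, 16]
Pivot position: 3

After partitioning with pivot 14, the array becomes [6, 11, 10, 14, 16]. The pivot is placed at index 3. All elements to the left of the pivot are <= 14, and all elements to the right are > 14.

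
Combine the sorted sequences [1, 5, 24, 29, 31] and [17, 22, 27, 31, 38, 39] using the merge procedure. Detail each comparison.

Merging process:

Compare 1 vs 17: take 1 from left. Merged: [1]
Compare 5 vs 17: take 5 from left. Merged: [1, 5]
Compare 24 vs 17: take 17 from right. Merged: [1, 5, 17]
Compare 24 vs 22: take 22 from right. Merged: [1, 5, 17, 22]
Compare 24 vs 27: take 24 from left. Merged: [1, 5, 17, 22, 24]
Compare 29 vs 27: take 27 from right. Merged: [1, 5, 17, 22, 24, 27]
Compare 29 vs 31: take 29 from left. Merged: [1, 5, 17, 22, 24, 27, 29]
Compare 31 vs 31: take 31 from left. Merged: [1, 5, 17, 22, 24, 27, 29, 31]
Append remaining from right: [31, 38, 39]. Merged: [1, 5, 17, 22, 24, 27, 29, 31, 31, 38, 39]

Final merged array: [1, 5, 17, 22, 24, 27, 29, 31, 31, 38, 39]
Total comparisons: 8

The merged array is [1, 5, 17, 22, 24, 27, 29, 31, 31, 38, 39], requiring 8 comparisons. The merge step runs in O(n) time where n is the total number of elements.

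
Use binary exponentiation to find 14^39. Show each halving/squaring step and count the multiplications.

Computing 14^39 by squaring (build up from 14^1; each line after the first costs one multiplication):

14^1 = 14
14^2 = (14^1)^2 = 14^2 = 196
14^4 = (14^2)^2 = 196^2 = 38416
14^8 = (14^4)^2 = 38416^2 = 1475789056
14^9 = 14 * 14^8 = 14 * 1475789056 = 20661046784
14^18 = (14^9)^2 = 20661046784^2 = 426878854210636742656
14^19 = 14 * 14^18 = 14 * 426878854210636742656 = 5976303958948914397184
14^38 = (14^19)^2 = 5976303958948914397184^2 = 35716209009748467500288285041727074107129856
14^39 = 14 * 14^38 = 14 * 35716209009748467500288285041727074107129856 = 500026926136478545004035990584179037499817984

Result: 500026926136478545004035990584179037499817984
Multiplications needed: 8 (8 lines after 14^1)

14^39 = 500026926136478545004035990584179037499817984. Using exponentiation by squaring, this requires 8 multiplications. The key idea: if the exponent is even, square the half-power; if odd, multiply by the base once.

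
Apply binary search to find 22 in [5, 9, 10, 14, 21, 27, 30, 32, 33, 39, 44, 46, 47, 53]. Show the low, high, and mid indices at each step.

Binary search for 22 in [5, 9, 10, 14, 21, 27, 30, 32, 33, 39, 44, 46, 47, 53]:

lo=0, hi=13, mid=6, arr[mid]=30 -> 30 > 22, search left half
lo=0, hi=5, mid=2, arr[mid]=10 -> 10 < 22, search right half
lo=3, hi=5, mid=4, arr[mid]=21 -> 21 < 22, search right half
lo=5, hi=5, mid=5, arr[mid]=27 -> 27 > 22, search left half
lo=5 > hi=4, target 22 not found

Binary search determines that 22 is not in the array after 4 comparisons. The search space was exhausted without finding the target.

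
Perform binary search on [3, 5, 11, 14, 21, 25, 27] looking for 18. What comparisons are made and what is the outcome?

Binary search for 18 in [3, 5, 11, 14, 21, 25, 27]:

lo=0, hi=6, mid=3, arr[mid]=14 -> 14 < 18, search right half
lo=4, hi=6, mid=5, arr[mid]=25 -> 25 > 18, search left half
lo=4, hi=4, mid=4, arr[mid]=21 -> 21 > 18, search left half
lo=4 > hi=3, target 18 not found

Binary search determines that 18 is not in the array after 3 comparisons. The search space was exhausted without finding the target.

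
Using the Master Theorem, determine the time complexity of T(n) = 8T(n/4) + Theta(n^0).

Master Theorem for T(n) = 8T(n/4) + O(n^0):

a = 8, b = 4, c = 0
log_b(a) = log_4(8) = 1.5000

Case 1: c = 0 < log_4(8) = 1.5000
T(n) = O(n^(log_4 8))

For T(n) = 8T(n/4) + O(n^0): log_4(8) = 1.5000. This is Case 1 of the Master Theorem (c < log_b(a), work dominated by leaves), giving O(n^(log_4 8)).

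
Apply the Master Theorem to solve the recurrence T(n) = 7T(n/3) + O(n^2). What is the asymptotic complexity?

Master Theorem for T(n) = 7T(n/3) + O(n^2):

a = 7, b = 3, c = 2
log_b(a) = log_3(7) = 1.7712

Case 3: c = 2 > log_3(7) = 1.7712
T(n) = O(n^2) = O(n^2)

For T(n) = 7T(n/3) + O(n^2): log_3(7) = 1.7712. This is Case 3 of the Master Theorem (c > log_b(a), work dominated by root), giving O(n^2).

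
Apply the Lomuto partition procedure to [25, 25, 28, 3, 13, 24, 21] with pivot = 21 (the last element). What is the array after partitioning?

Lomuto partition with pivot = 21:

Initial array: [25, 25, 28, 3, 13, 24, 21]

arr[0]=25 > 21: no swap
arr[1]=25 > 21: no swap
arr[2]=28 > 21: no swap
arr[3]=3 <= 21: swap with position 0, array becomes [3, 25, 28, 25, 13, 24, 21]
arr[4]=13 <= 21: swap with position 1, array becomes [3, 13, 28, 25, 25, 24, 21]
arr[5]=24 > 21: no swap

Place pivot at position 2: [3, 13, 21, 25, 25, 24, 28]
Pivot position: 2

After partitioning with pivot 21, the array becomes [3, 13, 21, 25, 25, 24, 28]. The pivot is placed at index 2. All elements to the left of the pivot are <= 21, and all elements to the right are > 21.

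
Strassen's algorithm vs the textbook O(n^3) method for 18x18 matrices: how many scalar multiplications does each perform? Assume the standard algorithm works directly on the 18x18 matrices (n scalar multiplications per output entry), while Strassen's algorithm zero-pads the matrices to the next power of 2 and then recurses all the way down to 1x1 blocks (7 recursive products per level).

Matrix multiplication for 18x18 matrices:

Strassen's algorithm requires power-of-2 dimensions. Pad 18x18 to 32x32 (next power of 2).

Standard algorithm: 18^3 = 5832 multiplications
Strassen's algorithm: 7^(log2(32)) = 7^5 = 16807 multiplications
Difference: 5832 - 16807 = -10975 (Strassen uses MORE here due to padding overhead — for small or just-over-power-of-2 n, padding can outweigh the per-level savings)

Standard: 5832 multiplications (18^3). Strassen: 16807 multiplications (7^5, after padding to 32x32). Strassen reduces 8 recursive multiplications to 7 at each level.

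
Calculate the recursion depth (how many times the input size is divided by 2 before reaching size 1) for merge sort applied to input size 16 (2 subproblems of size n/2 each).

For divide and conquer with division factor 2:

Problem sizes at each level:
Level 0: 16
Level 1: 8
Level 2: 4
Level 3: 2
Level 4: 1

The root is level 0 and the size-1 base case is level 4 (the tree spans levels 0 through 4, i.e. 5 levels counting the root), so the depth is the number of divisions: log_2(16) = 4

The recursion tree depth is log_2(16) = 4. At each level, the problem size is divided by 2, so it takes 4 divisions to reduce to a base case of size 1. The algorithm makes 2 recursive calls at each level.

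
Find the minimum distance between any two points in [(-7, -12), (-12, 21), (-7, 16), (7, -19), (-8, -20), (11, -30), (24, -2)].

Computing all pairwise distances among 7 points:

d((-7, -12), (-12, 21)) = 33.3766
d((-7, -12), (-7, 16)) = 28.0
d((-7, -12), (7, -19)) = 15.6525
d((-7, -12), (-8, -20)) = 8.0623
d((-7, -12), (11, -30)) = 25.4558
d((-7, -12), (24, -2)) = 32.573
d((-12, 21), (-7, 16)) = 7.0711 <-- minimum
d((-12, 21), (7, -19)) = 44.2832
d((-12, 21), (-8, -20)) = 41.1947
d((-12, 21), (11, -30)) = 55.9464
d((-12, 21), (24, -2)) = 42.72
d((-7, 16), (7, -19)) = 37.6962
d((-7, 16), (-8, -20)) = 36.0139
d((-7, 16), (11, -30)) = 49.3964
d((-7, 16), (24, -2)) = 35.8469
d((7, -19), (-8, -20)) = 15.0333
d((7, -19), (11, -30)) = 11.7047
d((7, -19), (24, -2)) = 24.0416
d((-8, -20), (11, -30)) = 21.4709
d((-8, -20), (24, -2)) = 36.7151
d((11, -30), (24, -2)) = 30.8707

Closest pair: (-12, 21) and (-7, 16) with distance 7.0711

The closest pair is (-12, 21) and (-7, 16) with Euclidean distance 7.0711. For 7 points, brute-force pairwise comparison is shown above. For large n, the divide-and-conquer algorithm (sort by x, recurse on halves, check the dividing strip) achieves O(n log n).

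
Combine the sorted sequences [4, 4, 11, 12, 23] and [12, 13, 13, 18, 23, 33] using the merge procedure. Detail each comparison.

Merging process:

Compare 4 vs 12: take 4 from left. Merged: [4]
Compare 4 vs 12: take 4 from left. Merged: [4, 4]
Compare 11 vs 12: take 11 from left. Merged: [4, 4, 11]
Compare 12 vs 12: take 12 from left. Merged: [4, 4, 11, 12]
Compare 23 vs 12: take 12 from right. Merged: [4, 4, 11, 12, 12]
Compare 23 vs 13: take 13 from right. Merged: [4, 4, 11, 12, 12, 13]
Compare 23 vs 13: take 13 from right. Merged: [4, 4, 11, 12, 12, 13, 13]
Compare 23 vs 18: take 18 from right. Merged: [4, 4, 11, 12, 12, 13, 13, 18]
Compare 23 vs 23: take 23 from left. Merged: [4, 4, 11, 12, 12, 13, 13, 18, 23]
Append remaining from right: [23, 33]. Merged: [4, 4, 11, 12, 12, 13, 13, 18, 23, 23, 33]

Final merged array: [4, 4, 11, 12, 12, 13, 13, 18, 23, 23, 33]
Total comparisons: 9

The merged array is [4, 4, 11, 12, 12, 13, 13, 18, 23, 23, 33], requiring 9 comparisons. The merge step runs in O(n) time where n is the total number of elements.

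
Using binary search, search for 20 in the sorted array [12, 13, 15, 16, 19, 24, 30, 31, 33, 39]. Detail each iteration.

Binary search for 20 in [12, 13, 15, 16, 19, 24, 30, 31, 33, 39]:

lo=0, hi=9, mid=4, arr[mid]=19 -> 19 < 20, search right half
lo=5, hi=9, mid=7, arr[mid]=31 -> 31 > 20, search left half
lo=5, hi=6, mid=5, arr[mid]=24 -> 24 > 20, search left half
lo=5 > hi=4, target 20 not found

Binary search determines that 20 is not in the array after 3 comparisons. The search space was exhausted without finding the target.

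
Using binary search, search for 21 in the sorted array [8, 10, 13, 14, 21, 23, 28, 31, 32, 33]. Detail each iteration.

Binary search for 21 in [8, 10, 13, 14, 21, 23, 28, 31, 32, 33]:

lo=0, hi=9, mid=4, arr[mid]=21 -> Found target at index 4!

Binary search finds 21 at index 4 after 1 comparisons. The search repeatedly halves the search space by comparing with the middle element.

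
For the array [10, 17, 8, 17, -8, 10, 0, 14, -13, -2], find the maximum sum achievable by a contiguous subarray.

Using Kadane's algorithm on [10, 17, 8, 17, -8, 10, 0, 14, -13, -2]:

Scanning through the array:
Position 1 (value 17): max_ending_here = 27, max_so_far = 27
Position 2 (value 8): max_ending_here = 35, max_so_far = 35
Position 3 (value 17): max_ending_here = 52, max_so_far = 52
Position 4 (value -8): max_ending_here = 44, max_so_far = 52
Position 5 (value 10): max_ending_here = 54, max_so_far = 54
Position 6 (value 0): max_ending_here = 54, max_so_far = 54
Position 7 (value 14): max_ending_here = 68, max_so_far = 68
Position 8 (value -13): max_ending_here = 55, max_so_far = 68
Position 9 (value -2): max_ending_here = 53, max_so_far = 68

Maximum subarray: [10, 17, 8, 17, -8, 10, 0, 14]
Maximum sum: 68

The maximum subarray is [10, 17, 8, 17, -8, 10, 0, 14] with sum 68. This subarray runs from index 0 to index 7.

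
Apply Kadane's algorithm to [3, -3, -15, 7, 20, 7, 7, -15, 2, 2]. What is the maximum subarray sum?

Using Kadane's algorithm on [3, -3, -15, 7, 20, 7, 7, -15, 2, 2]:

Scanning through the array:
Position 1 (value -3): max_ending_here = 0, max_so_far = 3
Position 2 (value -15): max_ending_here = -15, max_so_far = 3
Position 3 (value 7): max_ending_here = 7, max_so_far = 7
Position 4 (value 20): max_ending_here = 27, max_so_far = 27
Position 5 (value 7): max_ending_here = 34, max_so_far = 34
Position 6 (value 7): max_ending_here = 41, max_so_far = 41
Position 7 (value -15): max_ending_here = 26, max_so_far = 41
Position 8 (value 2): max_ending_here = 28, max_so_far = 41
Position 9 (value 2): max_ending_here = 30, max_so_far = 41

Maximum subarray: [7, 20, 7, 7]
Maximum sum: 41

The maximum subarray is [7, 20, 7, 7] with sum 41. This subarray runs from index 3 to index 6.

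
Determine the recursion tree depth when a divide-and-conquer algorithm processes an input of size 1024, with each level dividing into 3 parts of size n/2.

For divide and conquer with division factor 2:

Problem sizes at each level:
Level 0: 1024
Level 1: 512
Level 2: 256
Level 3: 128
Level 4: 64
Level 5: 32
Level 6: 16
Level 7: 8
Level 8: 4
Level 9: 2
Level 10: 1

The root is level 0 and the size-1 base case is level 10 (the tree spans levels 0 through 10, i.e. 11 levels counting the root), so the depth is the number of divisions: log_2(1024) = 10

The recursion tree depth is log_2(1024) = 10. At each level, the problem size is divided by 2, so it takes 10 divisions to reduce to a base case of size 1. The algorithm makes 3 recursive calls at each level.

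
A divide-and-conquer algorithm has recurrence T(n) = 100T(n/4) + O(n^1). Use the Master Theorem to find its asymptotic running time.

Master Theorem for T(n) = 100T(n/4) + O(n^1):

a = 100, b = 4, c = 1
log_b(a) = log_4(100) = 3.3219

Case 1: c = 1 < log_4(100) = 3.3219
T(n) = O(n^(log_4 100))

For T(n) = 100T(n/4) + O(n^1): log_4(100) = 3.3219. This is Case 1 of the Master Theorem (c < log_b(a), work dominated by leaves), giving O(n^(log_4 100)).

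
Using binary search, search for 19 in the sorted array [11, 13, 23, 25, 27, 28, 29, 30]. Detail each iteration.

Binary search for 19 in [11, 13, 23, 25, 27, 28, 29, 30]:

lo=0, hi=7, mid=3, arr[mid]=25 -> 25 > 19, search left half
lo=0, hi=2, mid=1, arr[mid]=13 -> 13 < 19, search right half
lo=2, hi=2, mid=2, arr[mid]=23 -> 23 > 19, search left half
lo=2 > hi=1, target 19 not found

Binary search determines that 19 is not in the array after 3 comparisons. The search space was exhausted without finding the target.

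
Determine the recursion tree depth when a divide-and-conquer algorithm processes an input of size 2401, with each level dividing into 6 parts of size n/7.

For divide and conquer with division factor 7:

Problem sizes at each level:
Level 0: 2401
Level 1: 343
Level 2: 49
Level 3: 7
Level 4: 1

The root is level 0 and the size-1 base case is level 4 (the tree spans levels 0 through 4, i.e. 5 levels counting the root), so the depth is the number of divisions: log_7(2401) = 4

The recursion tree depth is log_7(2401) = 4. At each level, the problem size is divided by 7, so it takes 4 divisions to reduce to a base case of size 1. The algorithm makes 6 recursive calls at each level.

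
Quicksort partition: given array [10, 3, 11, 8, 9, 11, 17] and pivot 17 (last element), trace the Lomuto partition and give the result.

Lomuto partition with pivot = 17:

Initial array: [10, 3, 11, 8, 9, 11, 17]

arr[0]=10 <= 17: swap with position 0, array becomes [10, 3, 11, 8, 9, 11, 17]
arr[1]=3 <= 17: swap with position 1, array becomes [10, 3, 11, 8, 9, 11, 17]
arr[2]=11 <= 17: swap with position 2, array becomes [10, 3, 11, 8, 9, 11, 17]
arr[3]=8 <= 17: swap with position 3, array becomes [10, 3, 11, 8, 9, 11, 17]
arr[4]=9 <= 17: swap with position 4, array becomes [10, 3, 11, 8, 9, 11, 17]
arr[5]=11 <= 17: swap with position 5, array becomes [10, 3, 11, 8, 9, 11, 17]

Place pivot at position 6: [10, 3, 11, 8, 9, 11, 17]
Pivot position: 6

After partitioning with pivot 17, the array becomes [10, 3, 11, 8, 9, 11, 17]. The pivot is placed at index 6. All elements to the left of the pivot are <= 17, and all elements to the right are > 17.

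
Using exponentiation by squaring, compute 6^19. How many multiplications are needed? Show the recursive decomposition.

Computing 6^19 by squaring (build up from 6^1; each line after the first costs one multiplication):

6^1 = 6
6^2 = (6^1)^2 = 6^2 = 36
6^4 = (6^2)^2 = 36^2 = 1296
6^8 = (6^4)^2 = 1296^2 = 1679616
6^9 = 6 * 6^8 = 6 * 1679616 = 10077696
6^18 = (6^9)^2 = 10077696^2 = 101559956668416
6^19 = 6 * 6^18 = 6 * 101559956668416 = 609359740010496

Result: 609359740010496
Multiplications needed: 6 (6 lines after 6^1)

6^19 = 609359740010496. Using exponentiation by squaring, this requires 6 multiplications. The key idea: if the exponent is even, square the half-power; if odd, multiply by the base once.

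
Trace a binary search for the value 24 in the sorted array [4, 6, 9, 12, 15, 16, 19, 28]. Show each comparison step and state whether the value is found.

Binary search for 24 in [4, 6, 9, 12, 15, 16, 19, 28]:

lo=0, hi=7, mid=3, arr[mid]=12 -> 12 < 24, search right half
lo=4, hi=7, mid=5, arr[mid]=16 -> 16 < 24, search right half
lo=6, hi=7, mid=6, arr[mid]=19 -> 19 < 24, search right half
lo=7, hi=7, mid=7, arr[mid]=28 -> 28 > 24, search left half
lo=7 > hi=6, target 24 not found

Binary search determines that 24 is not in the array after 4 comparisons. The search space was exhausted without finding the target.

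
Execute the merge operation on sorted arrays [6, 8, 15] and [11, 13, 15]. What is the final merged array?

Merging process:

Compare 6 vs 11: take 6 from left. Merged: [6]
Compare 8 vs 11: take 8 from left. Merged: [6, 8]
Compare 15 vs 11: take 11 from right. Merged: [6, 8, 11]
Compare 15 vs 13: take 13 from right. Merged: [6, 8, 11, 13]
Compare 15 vs 15: take 15 from left. Merged: [6, 8, 11, 13, 15]
Append remaining from right: [15]. Merged: [6, 8, 11, 13, 15, 15]

Final merged array: [6, 8, 11, 13, 15, 15]
Total comparisons: 5

The merged array is [6, 8, 11, 13, 15, 15], requiring 5 comparisons. The merge step runs in O(n) time where n is the total number of elements.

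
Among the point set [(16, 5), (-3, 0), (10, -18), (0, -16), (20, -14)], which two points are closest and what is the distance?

Computing all pairwise distances among 5 points:

d((16, 5), (-3, 0)) = 19.6469
d((16, 5), (10, -18)) = 23.7697
d((16, 5), (0, -16)) = 26.4008
d((16, 5), (20, -14)) = 19.4165
d((-3, 0), (10, -18)) = 22.2036
d((-3, 0), (0, -16)) = 16.2788
d((-3, 0), (20, -14)) = 26.9258
d((10, -18), (0, -16)) = 10.198 <-- minimum
d((10, -18), (20, -14)) = 10.7703
d((0, -16), (20, -14)) = 20.0998

Closest pair: (10, -18) and (0, -16) with distance 10.198

The closest pair is (10, -18) and (0, -16) with Euclidean distance 10.198. For 5 points, brute-force pairwise comparison is shown above. For large n, the divide-and-conquer algorithm (sort by x, recurse on halves, check the dividing strip) achieves O(n log n).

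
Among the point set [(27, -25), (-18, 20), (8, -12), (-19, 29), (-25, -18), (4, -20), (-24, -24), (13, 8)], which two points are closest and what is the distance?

Computing all pairwise distances among 8 points:

d((27, -25), (-18, 20)) = 63.6396
d((27, -25), (8, -12)) = 23.0217
d((27, -25), (-19, 29)) = 70.9366
d((27, -25), (-25, -18)) = 52.469
d((27, -25), (4, -20)) = 23.5372
d((27, -25), (-24, -24)) = 51.0098
d((27, -25), (13, 8)) = 35.8469
d((-18, 20), (8, -12)) = 41.2311
d((-18, 20), (-19, 29)) = 9.0554
d((-18, 20), (-25, -18)) = 38.6394
d((-18, 20), (4, -20)) = 45.6508
d((-18, 20), (-24, -24)) = 44.4072
d((-18, 20), (13, 8)) = 33.2415
d((8, -12), (-19, 29)) = 49.0918
d((8, -12), (-25, -18)) = 33.541
d((8, -12), (4, -20)) = 8.9443
d((8, -12), (-24, -24)) = 34.176
d((8, -12), (13, 8)) = 20.6155
d((-19, 29), (-25, -18)) = 47.3814
d((-19, 29), (4, -20)) = 54.1295
d((-19, 29), (-24, -24)) = 53.2353
d((-19, 29), (13, 8)) = 38.2753
d((-25, -18), (4, -20)) = 29.0689
d((-25, -18), (-24, -24)) = 6.0828 <-- minimum
d((-25, -18), (13, 8)) = 46.0435
d((4, -20), (-24, -24)) = 28.2843
d((4, -20), (13, 8)) = 29.4109
d((-24, -24), (13, 8)) = 48.9183

Closest pair: (-25, -18) and (-24, -24) with distance 6.0828

The closest pair is (-25, -18) and (-24, -24) with Euclidean distance 6.0828. For 8 points, brute-force pairwise comparison is shown above. For large n, the divide-and-conquer algorithm (sort by x, recurse on halves, check the dividing strip) achieves O(n log n).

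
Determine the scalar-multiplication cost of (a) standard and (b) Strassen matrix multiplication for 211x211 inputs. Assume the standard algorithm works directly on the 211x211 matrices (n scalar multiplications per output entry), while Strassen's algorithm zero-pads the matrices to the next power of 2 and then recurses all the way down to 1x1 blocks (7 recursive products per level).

Matrix multiplication for 211x211 matrices:

Strassen's algorithm requires power-of-2 dimensions. Pad 211x211 to 256x256 (next power of 2).

Standard algorithm: 211^3 = 9393931 multiplications
Strassen's algorithm: 7^(log2(256)) = 7^8 = 5764801 multiplications
Savings: 9393931 - 5764801 = 3629130 multiplications

Standard: 9393931 multiplications (211^3). Strassen: 5764801 multiplications (7^8, after padding to 256x256). Strassen reduces 8 recursive multiplications to 7 at each level.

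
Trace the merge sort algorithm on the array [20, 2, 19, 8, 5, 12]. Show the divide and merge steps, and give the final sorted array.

Merge sort trace:

Split: [20, 2, 19, 8, 5, 12] -> [20, 2, 19] and [8, 5, 12]
  Split: [20, 2, 19] -> [20] and [2, 19]
    Split: [2, 19] -> [2] and [19]
    Merge: [2] + [19] -> [2, 19]
  Merge: [20] + [2, 19] -> [2, 19, 20]
  Split: [8, 5, 12] -> [8] and [5, 12]
    Split: [5, 12] -> [5] and [12]
    Merge: [5] + [12] -> [5, 12]
  Merge: [8] + [5, 12] -> [5, 8, 12]
Merge: [2, 19, 20] + [5, 8, 12] -> [2, 5, 8, 12, 19, 20]

Final sorted array: [2, 5, 8, 12, 19, 20]

The merge sort proceeds by recursively splitting the array and merging sorted halves.
After all merges, the sorted array is [2, 5, 8, 12, 19, 20].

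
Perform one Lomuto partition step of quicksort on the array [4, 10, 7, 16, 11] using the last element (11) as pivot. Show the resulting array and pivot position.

Lomuto partition with pivot = 11:

Initial array: [4, 10, 7, 16, 11]

arr[0]=4 <= 11: swap with position 0, array becomes [4, 10, 7, 16, 11]
arr[1]=10 <= 11: swap with position 1, array becomes [4, 10, 7, 16, 11]
arr[2]=7 <= 11: swap with position 2, array becomes [4, 10, 7, 16, 11]
arr[3]=16 > 11: no swap

Place pivot at position 3: [4, 10, 7, 11, 16]
Pivot position: 3

After partitioning with pivot 11, the array becomes [4, 10, 7, 11, 16]. The pivot is placed at index 3. All elements to the left of the pivot are <= 11, and all elements to the right are > 11.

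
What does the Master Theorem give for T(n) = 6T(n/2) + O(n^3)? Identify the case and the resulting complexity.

Master Theorem for T(n) = 6T(n/2) + O(n^3):

a = 6, b = 2, c = 3
log_b(a) = log_2(6) = 2.5850

Case 3: c = 3 > log_2(6) = 2.5850
T(n) = O(n^3) = O(n^3)

For T(n) = 6T(n/2) + O(n^3): log_2(6) = 2.5850. This is Case 3 of the Master Theorem (c > log_b(a), work dominated by root), giving O(n^3).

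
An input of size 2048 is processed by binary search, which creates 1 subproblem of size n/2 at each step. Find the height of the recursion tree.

For divide and conquer with division factor 2:

Problem sizes at each level:
Level 0: 2048
Level 1: 1024
Level 2: 512
Level 3: 256
Level 4: 128
Level 5: 64
Level 6: 32
Level 7: 16
Level 8: 8
Level 9: 4
Level 10: 2
Level 11: 1

The root is level 0 and the size-1 base case is level 11 (the tree spans levels 0 through 11, i.e. 12 levels counting the root), so the depth is the number of divisions: log_2(2048) = 11

The recursion tree depth is log_2(2048) = 11. At each level, the problem size is divided by 2, so it takes 11 divisions to reduce to a base case of size 1. The algorithm makes 1 recursive call at each level.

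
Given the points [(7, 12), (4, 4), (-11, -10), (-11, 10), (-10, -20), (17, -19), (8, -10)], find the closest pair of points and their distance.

Computing all pairwise distances among 7 points:

d((7, 12), (4, 4)) = 8.544 <-- minimum
d((7, 12), (-11, -10)) = 28.4253
d((7, 12), (-11, 10)) = 18.1108
d((7, 12), (-10, -20)) = 36.2353
d((7, 12), (17, -19)) = 32.573
d((7, 12), (8, -10)) = 22.0227
d((4, 4), (-11, -10)) = 20.5183
d((4, 4), (-11, 10)) = 16.1555
d((4, 4), (-10, -20)) = 27.7849
d((4, 4), (17, -19)) = 26.4197
d((4, 4), (8, -10)) = 14.5602
d((-11, -10), (-11, 10)) = 20.0
d((-11, -10), (-10, -20)) = 10.0499
d((-11, -10), (17, -19)) = 29.4109
d((-11, -10), (8, -10)) = 19.0
d((-11, 10), (-10, -20)) = 30.0167
d((-11, 10), (17, -19)) = 40.3113
d((-11, 10), (8, -10)) = 27.5862
d((-10, -20), (17, -19)) = 27.0185
d((-10, -20), (8, -10)) = 20.5913
d((17, -19), (8, -10)) = 12.7279

Closest pair: (7, 12) and (4, 4) with distance 8.544

The closest pair is (7, 12) and (4, 4) with Euclidean distance 8.544. For 7 points, brute-force pairwise comparison is shown above. For large n, the divide-and-conquer algorithm (sort by x, recurse on halves, check the dividing strip) achieves O(n log n).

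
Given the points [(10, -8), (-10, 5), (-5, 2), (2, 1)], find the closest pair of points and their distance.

Computing all pairwise distances among 4 points:

d((10, -8), (-10, 5)) = 23.8537
d((10, -8), (-5, 2)) = 18.0278
d((10, -8), (2, 1)) = 12.0416
d((-10, 5), (-5, 2)) = 5.831 <-- minimum
d((-10, 5), (2, 1)) = 12.6491
d((-5, 2), (2, 1)) = 7.0711

Closest pair: (-10, 5) and (-5, 2) with distance 5.831

The closest pair is (-10, 5) and (-5, 2) with Euclidean distance 5.831. For 4 points, brute-force pairwise comparison is shown above. For large n, the divide-and-conquer algorithm (sort by x, recurse on halves, check the dividing strip) achieves O(n log n).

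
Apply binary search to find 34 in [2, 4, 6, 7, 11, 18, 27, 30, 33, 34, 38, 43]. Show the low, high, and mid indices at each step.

Binary search for 34 in [2, 4, 6, 7, 11, 18, 27, 30, 33, 34, 38, 43]:

lo=0, hi=11, mid=5, arr[mid]=18 -> 18 < 34, search right half
lo=6, hi=11, mid=8, arr[mid]=33 -> 33 < 34, search right half
lo=9, hi=11, mid=10, arr[mid]=38 -> 38 > 34, search left half
lo=9, hi=9, mid=9, arr[mid]=34 -> Found target at index 9!

Binary search finds 34 at index 9 after 4 comparisons. The search repeatedly halves the search space by comparing with the middle element.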